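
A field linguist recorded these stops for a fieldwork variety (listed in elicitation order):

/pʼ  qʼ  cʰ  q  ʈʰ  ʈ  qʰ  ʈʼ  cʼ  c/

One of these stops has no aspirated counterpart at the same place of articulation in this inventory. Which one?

Retroflex: /ʈ/ ~ /ʈʰ/ ~ /ʈʼ/
Palatal: /c/ ~ /cʰ/ ~ /cʼ/
Uvular: /q/ ~ /qʰ/ ~ /qʼ/
Bilabial: only /pʼ/ (ejective); no aspirated partner.
So /pʼ/ is the unpaired segment.

/pʼ/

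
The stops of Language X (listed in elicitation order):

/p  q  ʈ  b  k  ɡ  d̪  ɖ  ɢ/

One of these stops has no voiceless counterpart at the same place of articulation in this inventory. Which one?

/d̪/

Bilabial: /p/ ~ /b/
Retroflex: /ʈ/ ~ /ɖ/
Velar: /k/ ~ /ɡ/
Uvular: /q/ ~ /ɢ/
Dental: only /d̪/ (voiced); no voiceless partner.
So /d̪/ is the unpaired segment.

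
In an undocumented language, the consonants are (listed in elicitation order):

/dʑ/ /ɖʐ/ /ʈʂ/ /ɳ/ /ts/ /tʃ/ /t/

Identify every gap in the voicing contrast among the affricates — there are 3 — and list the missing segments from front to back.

alveolar: voiceless /ts/, voiced —.
postalveolar: voiceless /tʃ/, voiced —.
retroflex: voiceless /ʈʂ/, voiced /ɖʐ/.
alveolo-palatal: voiceless —, voiced /dʑ/.
Gaps, from front to back: alveolar lacks voiced (/dz/); postalveolar lacks voiced (/dʒ/); alveolo-palatal lacks voiceless (/tɕ/).

/dz/, /dʒ/, /tɕ/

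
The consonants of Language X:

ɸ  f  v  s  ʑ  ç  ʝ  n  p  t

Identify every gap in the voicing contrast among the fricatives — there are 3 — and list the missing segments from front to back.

/β/, /z/, /ɕ/

place of articulation  voiceless  voiced  
bilabial          ɸ         —       
labiodental       f         v       
alveolar          s         —       
alveolo-palatal   —         ʑ       
palatal           ç         ʝ       
Gaps, from front to back: bilabial lacks voiced (/β/); alveolar lacks voiced (/z/); alveolo-palatal lacks voiceless (/ɕ/).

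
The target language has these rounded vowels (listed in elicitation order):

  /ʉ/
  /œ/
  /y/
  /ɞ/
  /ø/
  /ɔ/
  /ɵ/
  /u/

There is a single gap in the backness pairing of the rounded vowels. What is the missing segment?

/o/

Front: /y/ (high), /ø/ (high-mid), /œ/ (low-mid).
Central: /ʉ/ (high), /ɵ/ (high-mid), /ɞ/ (low-mid).
Back: /u/ (high), /ɔ/ (low-mid).
The high-mid row has no back member, so the gap is the high-mid back rounded vowel /o/.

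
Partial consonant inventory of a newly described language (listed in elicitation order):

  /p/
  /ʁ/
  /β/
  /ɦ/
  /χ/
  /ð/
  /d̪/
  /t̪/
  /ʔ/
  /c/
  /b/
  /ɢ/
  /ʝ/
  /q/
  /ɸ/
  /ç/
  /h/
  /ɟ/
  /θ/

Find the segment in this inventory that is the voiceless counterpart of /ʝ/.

/ç/

/ʝ/ is a voiced palatal fricative.
The voiceless counterpart is a voiceless palatal fricative — in this inventory, /ç/.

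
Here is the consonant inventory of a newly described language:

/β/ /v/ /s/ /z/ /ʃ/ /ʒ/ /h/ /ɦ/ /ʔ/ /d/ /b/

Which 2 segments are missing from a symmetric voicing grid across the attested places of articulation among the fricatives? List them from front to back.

place of articulation  voiceless  voiced  
bilabial          —         β       
labiodental       —         v       
alveolar          s         z       
postalveolar      ʃ         ʒ       
glottal           h         ɦ       
Gaps, from front to back: bilabial lacks voiceless (/ɸ/); labiodental lacks voiceless (/f/).

/ɸ/, /f/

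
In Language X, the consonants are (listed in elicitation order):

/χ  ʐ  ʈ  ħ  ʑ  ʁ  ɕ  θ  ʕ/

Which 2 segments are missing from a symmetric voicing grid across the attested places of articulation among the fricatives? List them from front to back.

Voiceless: /θ/ (dental), /ɕ/ (alveolo-palatal), /χ/ (uvular), /ħ/ (pharyngeal).
Voiced: /ʐ/ (retroflex), /ʑ/ (alveolo-palatal), /ʁ/ (uvular), /ʕ/ (pharyngeal).
Gaps, from front to back: dental lacks voiced (/ð/); retroflex lacks voiceless (/ʂ/).

/ð/, /ʂ/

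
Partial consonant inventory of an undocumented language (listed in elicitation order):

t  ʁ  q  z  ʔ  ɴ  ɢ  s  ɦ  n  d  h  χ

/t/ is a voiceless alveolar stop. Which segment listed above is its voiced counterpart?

/d/

The voiced counterpart is a voiced alveolar stop — in this inventory, /d/.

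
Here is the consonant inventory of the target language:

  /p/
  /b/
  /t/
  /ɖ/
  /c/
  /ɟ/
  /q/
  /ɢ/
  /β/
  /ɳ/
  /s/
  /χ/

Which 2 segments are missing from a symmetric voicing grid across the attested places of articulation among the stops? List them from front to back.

/d/, /ʈ/

bilabial: voiceless /p/, voiced /b/.
alveolar: voiceless /t/, voiced —.
retroflex: voiceless —, voiced /ɖ/.
palatal: voiceless /c/, voiced /ɟ/.
uvular: voiceless /q/, voiced /ɢ/.
Gaps, from front to back: alveolar lacks voiced (/d/); retroflex lacks voiceless (/ʈ/).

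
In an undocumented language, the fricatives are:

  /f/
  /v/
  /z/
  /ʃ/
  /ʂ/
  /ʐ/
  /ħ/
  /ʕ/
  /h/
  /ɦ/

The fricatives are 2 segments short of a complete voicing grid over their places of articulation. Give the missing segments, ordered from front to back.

Voiceless: /f/ (labiodental), /ʃ/ (postalveolar), /ʂ/ (retroflex), /ħ/ (pharyngeal), /h/ (glottal).
Voiced: /v/ (labiodental), /z/ (alveolar), /ʐ/ (retroflex), /ʕ/ (pharyngeal), /ɦ/ (glottal).
Gaps, from front to back: alveolar lacks voiceless (/s/); postalveolar lacks voiced (/ʒ/).

/s/, /ʒ/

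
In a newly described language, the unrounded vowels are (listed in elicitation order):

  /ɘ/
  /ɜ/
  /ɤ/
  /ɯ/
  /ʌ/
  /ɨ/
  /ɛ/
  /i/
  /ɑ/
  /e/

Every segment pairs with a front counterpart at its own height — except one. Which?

High: /i/ ~ /ɨ/ ~ /ɯ/
High-mid: /e/ ~ /ɘ/ ~ /ɤ/
Low-mid: /ɛ/ ~ /ɜ/ ~ /ʌ/
Low: only /ɑ/ (back); no front partner.
So /ɑ/ is the unpaired segment.

/ɑ/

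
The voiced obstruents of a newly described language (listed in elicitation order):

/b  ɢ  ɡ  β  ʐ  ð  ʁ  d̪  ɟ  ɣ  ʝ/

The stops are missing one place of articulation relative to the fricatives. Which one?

retroflex

bilabial: stop /b/, fricative /β/.
dental: stop /d̪/, fricative /ð/.
retroflex: stop —, fricative /ʐ/.
palatal: stop /ɟ/, fricative /ʝ/.
velar: stop /ɡ/, fricative /ɣ/.
uvular: stop /ɢ/, fricative /ʁ/.
Every place of articulation has a stop member except retroflex, where /ɖ/ would be expected.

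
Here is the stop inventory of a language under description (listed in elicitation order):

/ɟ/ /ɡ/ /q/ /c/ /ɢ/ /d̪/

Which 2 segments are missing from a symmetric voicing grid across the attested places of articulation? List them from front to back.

/t̪/, /k/

place of articulation  voiceless  voiced  
dental            —         d̪      
palatal           c         ɟ       
velar             —         ɡ       
uvular            q         ɢ       
Gaps, from front to back: dental lacks voiceless (/t̪/); velar lacks voiceless (/k/).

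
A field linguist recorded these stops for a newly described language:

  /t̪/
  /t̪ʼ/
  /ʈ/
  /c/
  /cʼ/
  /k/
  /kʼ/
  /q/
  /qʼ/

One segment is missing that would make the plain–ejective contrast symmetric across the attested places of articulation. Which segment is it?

place of articulation  plain     ejective
dental            t̪        t̪ʼ     
retroflex         ʈ         —       
palatal           c         cʼ      
velar             k         kʼ      
uvular            q         qʼ      
The retroflex row has no ejective member, so the gap is the ejective retroflex stop /ʈʼ/.

/ʈʼ/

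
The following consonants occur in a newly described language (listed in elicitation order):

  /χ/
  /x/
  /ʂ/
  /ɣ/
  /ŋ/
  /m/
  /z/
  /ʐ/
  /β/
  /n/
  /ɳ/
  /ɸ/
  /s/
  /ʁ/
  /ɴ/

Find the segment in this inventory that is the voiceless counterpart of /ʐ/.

/ʐ/ is a voiced retroflex fricative.
The voiceless counterpart is a voiceless retroflex fricative — in this inventory, /ʂ/.

/ʂ/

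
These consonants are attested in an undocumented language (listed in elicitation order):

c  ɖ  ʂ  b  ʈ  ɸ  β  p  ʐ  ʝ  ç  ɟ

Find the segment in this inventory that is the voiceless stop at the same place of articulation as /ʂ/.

/ʂ/ is a voiceless retroflex fricative.
The voiceless stop at the same place is a voiceless retroflex stop — in this inventory, /ʈ/.

/ʈ/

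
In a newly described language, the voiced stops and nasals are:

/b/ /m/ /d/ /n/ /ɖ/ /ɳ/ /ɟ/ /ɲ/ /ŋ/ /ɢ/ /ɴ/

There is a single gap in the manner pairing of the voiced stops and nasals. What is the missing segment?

/ɡ/

Oral stop: /b/ (bilabial), /d/ (alveolar), /ɖ/ (retroflex), /ɟ/ (palatal), /ɢ/ (uvular).
Nasal: /m/ (bilabial), /n/ (alveolar), /ɳ/ (retroflex), /ɲ/ (palatal), /ŋ/ (velar), /ɴ/ (uvular).
The velar row has no oral stop member, so the gap is the velar oral stop /ɡ/.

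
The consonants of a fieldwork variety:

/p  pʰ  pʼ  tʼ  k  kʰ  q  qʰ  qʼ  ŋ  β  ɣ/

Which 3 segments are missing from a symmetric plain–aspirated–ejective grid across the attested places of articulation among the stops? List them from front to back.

/t/, /tʰ/, /kʼ/

Plain: /p/ (bilabial), /k/ (velar), /q/ (uvular).
Aspirated: /pʰ/ (bilabial), /kʰ/ (velar), /qʰ/ (uvular).
Ejective: /pʼ/ (bilabial), /tʼ/ (alveolar), /qʼ/ (uvular).
Gaps, from front to back: alveolar lacks plain (/t/); alveolar lacks aspirated (/tʰ/); velar lacks ejective (/kʼ/).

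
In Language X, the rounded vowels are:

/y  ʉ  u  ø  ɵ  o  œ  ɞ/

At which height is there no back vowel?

low-mid

high: front /y/, central /ʉ/, back /u/.
high-mid: front /ø/, central /ɵ/, back /o/.
low-mid: front /œ/, central /ɞ/, back —.
Every height has a back member except low-mid, where /ɔ/ would be expected.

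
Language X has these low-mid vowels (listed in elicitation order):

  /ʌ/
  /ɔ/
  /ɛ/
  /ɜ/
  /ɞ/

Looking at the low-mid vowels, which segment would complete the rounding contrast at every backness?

/œ/

front: unrounded /ɛ/, rounded —.
central: unrounded /ɜ/, rounded /ɞ/.
back: unrounded /ʌ/, rounded /ɔ/.
The front row has no rounded member, so the gap is the front rounded vowel /œ/.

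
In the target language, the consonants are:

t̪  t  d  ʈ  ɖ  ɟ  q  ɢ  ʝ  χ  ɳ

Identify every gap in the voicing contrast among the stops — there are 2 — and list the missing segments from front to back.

/d̪/, /c/

dental: voiceless /t̪/, voiced —.
alveolar: voiceless /t/, voiced /d/.
retroflex: voiceless /ʈ/, voiced /ɖ/.
palatal: voiceless —, voiced /ɟ/.
uvular: voiceless /q/, voiced /ɢ/.
Gaps, from front to back: dental lacks voiced (/d̪/); palatal lacks voiceless (/c/).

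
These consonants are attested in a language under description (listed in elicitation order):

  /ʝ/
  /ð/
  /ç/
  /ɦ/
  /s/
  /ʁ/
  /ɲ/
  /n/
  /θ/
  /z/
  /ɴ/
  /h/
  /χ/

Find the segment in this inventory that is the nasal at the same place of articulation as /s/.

/n/

/s/ is a voiceless alveolar fricative.
The nasal at the same place is an alveolar nasal — in this inventory, /n/.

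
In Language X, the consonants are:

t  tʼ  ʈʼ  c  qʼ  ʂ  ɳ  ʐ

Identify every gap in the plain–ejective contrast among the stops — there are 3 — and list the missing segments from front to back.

/ʈ/, /cʼ/, /q/

alveolar: plain /t/, ejective /tʼ/.
retroflex: plain —, ejective /ʈʼ/.
palatal: plain /c/, ejective —.
uvular: plain —, ejective /qʼ/.
Gaps, from front to back: retroflex lacks plain (/ʈ/); palatal lacks ejective (/cʼ/); uvular lacks plain (/q/).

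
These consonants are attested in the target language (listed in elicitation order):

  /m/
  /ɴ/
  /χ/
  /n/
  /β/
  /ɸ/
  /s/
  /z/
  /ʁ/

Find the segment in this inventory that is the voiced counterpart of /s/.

/s/ is a voiceless alveolar fricative.
The voiced counterpart is a voiced alveolar fricative — in this inventory, /z/.

/z/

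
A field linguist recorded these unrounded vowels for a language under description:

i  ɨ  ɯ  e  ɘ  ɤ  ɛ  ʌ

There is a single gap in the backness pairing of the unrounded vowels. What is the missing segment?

/ɜ/

height            front     central   back    
high              i         ɨ         ɯ       
high-mid          e         ɘ         ɤ       
low-mid           ɛ         —         ʌ       
The low-mid row has no central member, so the gap is the low-mid central unrounded vowel /ɜ/.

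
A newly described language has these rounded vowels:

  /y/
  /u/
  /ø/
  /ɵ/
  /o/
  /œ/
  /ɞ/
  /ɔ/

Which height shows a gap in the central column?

height            front     central   back    
high              y         —         u       
high-mid          ø         ɵ         o       
low-mid           œ         ɞ         ɔ       
Every height has a central member except high, where /ʉ/ would be expected.

high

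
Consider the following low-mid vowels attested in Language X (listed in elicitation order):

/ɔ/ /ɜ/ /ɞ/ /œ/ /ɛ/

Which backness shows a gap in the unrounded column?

back

front: unrounded /ɛ/, rounded /œ/.
central: unrounded /ɜ/, rounded /ɞ/.
back: unrounded —, rounded /ɔ/.
Every backness has an unrounded member except back, where /ʌ/ would be expected.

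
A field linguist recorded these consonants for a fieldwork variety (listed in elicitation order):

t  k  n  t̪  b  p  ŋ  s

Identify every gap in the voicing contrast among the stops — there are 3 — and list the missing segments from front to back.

/d̪/, /d/, /ɡ/

Voiceless: /p/ (bilabial), /t̪/ (dental), /t/ (alveolar), /k/ (velar).
Voiced: /b/ (bilabial).
Gaps, from front to back: dental lacks voiced (/d̪/); alveolar lacks voiced (/d/); velar lacks voiced (/ɡ/).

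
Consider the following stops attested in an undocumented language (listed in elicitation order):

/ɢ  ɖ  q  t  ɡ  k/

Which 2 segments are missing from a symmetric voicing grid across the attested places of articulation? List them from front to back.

Voiceless: /t/ (alveolar), /k/ (velar), /q/ (uvular).
Voiced: /ɖ/ (retroflex), /ɡ/ (velar), /ɢ/ (uvular).
Gaps, from front to back: alveolar lacks voiced (/d/); retroflex lacks voiceless (/ʈ/).

/d/, /ʈ/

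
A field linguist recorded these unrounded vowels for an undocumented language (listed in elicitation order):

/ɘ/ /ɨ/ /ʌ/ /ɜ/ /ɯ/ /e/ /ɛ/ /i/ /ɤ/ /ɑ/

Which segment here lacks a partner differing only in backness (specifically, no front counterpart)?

High: /i/ ~ /ɨ/ ~ /ɯ/
High-mid: /e/ ~ /ɘ/ ~ /ɤ/
Low-mid: /ɛ/ ~ /ɜ/ ~ /ʌ/
Low: only /ɑ/ (back); no front partner.
So /ɑ/ is the unpaired segment.

/ɑ/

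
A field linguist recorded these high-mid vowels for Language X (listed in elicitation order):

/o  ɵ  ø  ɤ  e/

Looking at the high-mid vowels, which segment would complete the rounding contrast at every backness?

Unrounded: /e/ (front), /ɤ/ (back).
Rounded: /ø/ (front), /ɵ/ (central), /o/ (back).
The central row has no unrounded member, so the gap is the central unrounded vowel /ɘ/.

/ɘ/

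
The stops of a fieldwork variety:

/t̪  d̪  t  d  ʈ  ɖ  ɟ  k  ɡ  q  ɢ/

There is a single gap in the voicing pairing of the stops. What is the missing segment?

dental: voiceless /t̪/, voiced /d̪/.
alveolar: voiceless /t/, voiced /d/.
retroflex: voiceless /ʈ/, voiced /ɖ/.
palatal: voiceless —, voiced /ɟ/.
velar: voiceless /k/, voiced /ɡ/.
uvular: voiceless /q/, voiced /ɢ/.
The palatal row has no voiceless member, so the gap is the voiceless palatal stop /c/.

/c/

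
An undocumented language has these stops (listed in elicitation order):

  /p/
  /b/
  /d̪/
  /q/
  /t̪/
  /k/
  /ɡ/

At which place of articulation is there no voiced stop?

bilabial: voiceless /p/, voiced /b/.
dental: voiceless /t̪/, voiced /d̪/.
velar: voiceless /k/, voiced /ɡ/.
uvular: voiceless /q/, voiced —.
Every place of articulation has a voiced member except uvular, where /ɢ/ would be expected.

uvular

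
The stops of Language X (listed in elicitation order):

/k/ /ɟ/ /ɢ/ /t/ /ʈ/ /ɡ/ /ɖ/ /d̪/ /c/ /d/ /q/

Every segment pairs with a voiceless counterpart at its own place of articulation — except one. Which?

/d̪/

Alveolar: /t/ ~ /d/
Retroflex: /ʈ/ ~ /ɖ/
Palatal: /c/ ~ /ɟ/
Velar: /k/ ~ /ɡ/
Uvular: /q/ ~ /ɢ/
Dental: only /d̪/ (voiced); no voiceless partner.
So /d̪/ is the unpaired segment.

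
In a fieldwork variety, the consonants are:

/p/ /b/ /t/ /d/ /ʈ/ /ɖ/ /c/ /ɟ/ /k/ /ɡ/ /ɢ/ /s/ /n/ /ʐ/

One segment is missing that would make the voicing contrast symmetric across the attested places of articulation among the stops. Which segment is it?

/q/

place of articulation  voiceless  voiced  
bilabial          p         b       
alveolar          t         d       
retroflex         ʈ         ɖ       
palatal           c         ɟ       
velar             k         ɡ       
uvular            —         ɢ       
The uvular row has no voiceless member, so the gap is the voiceless uvular stop /q/.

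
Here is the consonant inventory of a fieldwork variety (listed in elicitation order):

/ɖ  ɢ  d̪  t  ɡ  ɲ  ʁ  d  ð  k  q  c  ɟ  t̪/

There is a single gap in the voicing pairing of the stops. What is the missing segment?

place of articulation  voiceless  voiced  
dental            t̪        d̪      
alveolar          t         d       
retroflex         —         ɖ       
palatal           c         ɟ       
velar             k         ɡ       
uvular            q         ɢ       
The retroflex row has no voiceless member, so the gap is the voiceless retroflex stop /ʈ/.

/ʈ/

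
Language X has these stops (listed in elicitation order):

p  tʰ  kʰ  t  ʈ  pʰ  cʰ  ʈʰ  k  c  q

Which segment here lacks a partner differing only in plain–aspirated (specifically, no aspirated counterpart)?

/q/

Bilabial: /p/ ~ /pʰ/
Alveolar: /t/ ~ /tʰ/
Retroflex: /ʈ/ ~ /ʈʰ/
Palatal: /c/ ~ /cʰ/
Velar: /k/ ~ /kʰ/
Uvular: only /q/ (plain); no aspirated partner.
So /q/ is the unpaired segment.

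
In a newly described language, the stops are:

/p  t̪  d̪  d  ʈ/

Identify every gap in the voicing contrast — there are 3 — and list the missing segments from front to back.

bilabial: voiceless /p/, voiced —.
dental: voiceless /t̪/, voiced /d̪/.
alveolar: voiceless —, voiced /d/.
retroflex: voiceless /ʈ/, voiced —.
Gaps, from front to back: bilabial lacks voiced (/b/); alveolar lacks voiceless (/t/); retroflex lacks voiced (/ɖ/).

/b/, /t/, /ɖ/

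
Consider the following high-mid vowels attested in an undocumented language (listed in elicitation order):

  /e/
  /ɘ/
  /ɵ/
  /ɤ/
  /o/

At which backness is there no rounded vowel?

front

Unrounded: /e/ (front), /ɘ/ (central), /ɤ/ (back).
Rounded: /ɵ/ (central), /o/ (back).
Every backness has a rounded member except front, where /ø/ would be expected.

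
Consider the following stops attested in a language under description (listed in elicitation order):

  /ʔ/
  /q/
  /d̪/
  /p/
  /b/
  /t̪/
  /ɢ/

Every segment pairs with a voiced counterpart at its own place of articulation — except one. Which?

Bilabial: /p/ ~ /b/
Dental: /t̪/ ~ /d̪/
Uvular: /q/ ~ /ɢ/
Glottal: only /ʔ/ (voiceless); no voiced partner.
So /ʔ/ is the unpaired segment.

/ʔ/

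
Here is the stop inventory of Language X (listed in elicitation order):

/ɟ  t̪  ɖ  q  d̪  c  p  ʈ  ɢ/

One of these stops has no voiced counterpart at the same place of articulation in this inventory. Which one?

/p/

Dental: /t̪/ ~ /d̪/
Retroflex: /ʈ/ ~ /ɖ/
Palatal: /c/ ~ /ɟ/
Uvular: /q/ ~ /ɢ/
Bilabial: only /p/ (voiceless); no voiced partner.
So /p/ is the unpaired segment.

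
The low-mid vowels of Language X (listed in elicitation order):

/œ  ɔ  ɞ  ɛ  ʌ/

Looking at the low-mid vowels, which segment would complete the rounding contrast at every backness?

backness          unrounded  rounded 
front             ɛ         œ       
central           —         ɞ       
back              ʌ         ɔ       
The central row has no unrounded member, so the gap is the central unrounded vowel /ɜ/.

/ɜ/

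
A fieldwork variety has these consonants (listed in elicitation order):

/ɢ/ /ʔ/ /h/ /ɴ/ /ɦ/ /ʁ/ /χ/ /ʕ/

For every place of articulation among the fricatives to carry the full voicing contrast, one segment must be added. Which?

uvular: voiceless /χ/, voiced /ʁ/.
pharyngeal: voiceless —, voiced /ʕ/.
glottal: voiceless /h/, voiced /ɦ/.
The pharyngeal row has no voiceless member, so the gap is the voiceless pharyngeal fricative /ħ/.

/ħ/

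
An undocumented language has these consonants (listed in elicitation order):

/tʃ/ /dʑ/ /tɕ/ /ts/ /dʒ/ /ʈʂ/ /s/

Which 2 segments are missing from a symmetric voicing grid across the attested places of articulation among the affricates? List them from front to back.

/dz/, /ɖʐ/

place of articulation  voiceless  voiced  
alveolar          ts        —       
postalveolar      tʃ        dʒ      
retroflex         ʈʂ        —       
alveolo-palatal   tɕ        dʑ      
Gaps, from front to back: alveolar lacks voiced (/dz/); retroflex lacks voiced (/ɖʐ/).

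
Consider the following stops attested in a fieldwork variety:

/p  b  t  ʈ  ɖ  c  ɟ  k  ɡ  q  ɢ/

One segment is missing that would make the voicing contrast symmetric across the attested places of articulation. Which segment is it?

place of articulation  voiceless  voiced  
bilabial          p         b       
alveolar          t         —       
retroflex         ʈ         ɖ       
palatal           c         ɟ       
velar             k         ɡ       
uvular            q         ɢ       
The alveolar row has no voiced member, so the gap is the voiced alveolar stop /d/.

/d/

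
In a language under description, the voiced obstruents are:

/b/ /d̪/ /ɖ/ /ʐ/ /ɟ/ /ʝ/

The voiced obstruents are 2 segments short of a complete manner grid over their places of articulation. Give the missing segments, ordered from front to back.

/β/, /ð/

Stop: /b/ (bilabial), /d̪/ (dental), /ɖ/ (retroflex), /ɟ/ (palatal).
Fricative: /ʐ/ (retroflex), /ʝ/ (palatal).
Gaps, from front to back: bilabial lacks fricative (/β/); dental lacks fricative (/ð/).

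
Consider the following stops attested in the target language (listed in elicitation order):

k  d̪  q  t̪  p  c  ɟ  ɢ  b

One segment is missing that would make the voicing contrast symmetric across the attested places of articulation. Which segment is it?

Voiceless: /p/ (bilabial), /t̪/ (dental), /c/ (palatal), /k/ (velar), /q/ (uvular).
Voiced: /b/ (bilabial), /d̪/ (dental), /ɟ/ (palatal), /ɢ/ (uvular).
The velar row has no voiced member, so the gap is the voiced velar stop /ɡ/.

/ɡ/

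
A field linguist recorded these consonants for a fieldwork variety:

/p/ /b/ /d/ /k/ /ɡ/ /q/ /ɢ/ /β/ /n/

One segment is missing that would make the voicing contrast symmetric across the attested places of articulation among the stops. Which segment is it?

/t/

place of articulation  voiceless  voiced  
bilabial          p         b       
alveolar          —         d       
velar             k         ɡ       
uvular            q         ɢ       
The alveolar row has no voiceless member, so the gap is the voiceless alveolar stop /t/.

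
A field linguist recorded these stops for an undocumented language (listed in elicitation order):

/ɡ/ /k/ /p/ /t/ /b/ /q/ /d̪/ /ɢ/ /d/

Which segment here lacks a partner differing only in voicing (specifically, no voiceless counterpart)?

/d̪/

Bilabial: /p/ ~ /b/
Alveolar: /t/ ~ /d/
Velar: /k/ ~ /ɡ/
Uvular: /q/ ~ /ɢ/
Dental: only /d̪/ (voiced); no voiceless partner.
So /d̪/ is the unpaired segment.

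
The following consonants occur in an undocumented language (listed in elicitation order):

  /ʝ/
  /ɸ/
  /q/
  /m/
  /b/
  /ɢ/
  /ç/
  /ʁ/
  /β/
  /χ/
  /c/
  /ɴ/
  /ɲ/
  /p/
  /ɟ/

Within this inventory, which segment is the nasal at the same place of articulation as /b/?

/m/

/b/ is a voiced bilabial stop.
The nasal at the same place is a bilabial nasal — in this inventory, /m/.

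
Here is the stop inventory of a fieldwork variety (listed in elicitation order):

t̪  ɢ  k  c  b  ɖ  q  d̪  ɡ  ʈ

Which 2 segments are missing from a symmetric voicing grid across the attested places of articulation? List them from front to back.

/p/, /ɟ/

Voiceless: /t̪/ (dental), /ʈ/ (retroflex), /c/ (palatal), /k/ (velar), /q/ (uvular).
Voiced: /b/ (bilabial), /d̪/ (dental), /ɖ/ (retroflex), /ɡ/ (velar), /ɢ/ (uvular).
Gaps, from front to back: bilabial lacks voiceless (/p/); palatal lacks voiced (/ɟ/).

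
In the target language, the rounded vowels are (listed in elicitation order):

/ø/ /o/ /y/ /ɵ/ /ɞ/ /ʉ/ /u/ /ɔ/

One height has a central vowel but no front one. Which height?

high: front /y/, central /ʉ/, back /u/.
high-mid: front /ø/, central /ɵ/, back /o/.
low-mid: front —, central /ɞ/, back /ɔ/.
Every height has a front member except low-mid, where /œ/ would be expected.

low-mid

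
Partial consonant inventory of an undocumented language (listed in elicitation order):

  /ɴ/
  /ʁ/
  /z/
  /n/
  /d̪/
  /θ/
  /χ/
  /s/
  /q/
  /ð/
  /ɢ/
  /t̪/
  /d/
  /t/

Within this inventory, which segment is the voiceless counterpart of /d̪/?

/d̪/ is a voiced dental stop.
The voiceless counterpart is a voiceless dental stop — in this inventory, /t̪/.

/t̪/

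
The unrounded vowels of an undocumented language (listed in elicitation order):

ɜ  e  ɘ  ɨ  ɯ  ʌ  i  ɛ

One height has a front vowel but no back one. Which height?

high-mid

high: front /i/, central /ɨ/, back /ɯ/.
high-mid: front /e/, central /ɘ/, back —.
low-mid: front /ɛ/, central /ɜ/, back /ʌ/.
Every height has a back member except high-mid, where /ɤ/ would be expected.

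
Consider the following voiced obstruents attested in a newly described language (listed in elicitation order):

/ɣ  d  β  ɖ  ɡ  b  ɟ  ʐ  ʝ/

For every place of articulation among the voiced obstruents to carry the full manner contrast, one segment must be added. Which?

Stop: /b/ (bilabial), /d/ (alveolar), /ɖ/ (retroflex), /ɟ/ (palatal), /ɡ/ (velar).
Fricative: /β/ (bilabial), /ʐ/ (retroflex), /ʝ/ (palatal), /ɣ/ (velar).
The alveolar row has no fricative member, so the gap is the alveolar fricative /z/.

/z/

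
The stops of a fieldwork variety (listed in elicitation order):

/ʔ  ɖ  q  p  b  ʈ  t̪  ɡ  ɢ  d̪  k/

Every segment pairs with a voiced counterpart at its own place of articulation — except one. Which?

/ʔ/

Bilabial: /p/ ~ /b/
Dental: /t̪/ ~ /d̪/
Retroflex: /ʈ/ ~ /ɖ/
Velar: /k/ ~ /ɡ/
Uvular: /q/ ~ /ɢ/
Glottal: only /ʔ/ (voiceless); no voiced partner.
So /ʔ/ is the unpaired segment.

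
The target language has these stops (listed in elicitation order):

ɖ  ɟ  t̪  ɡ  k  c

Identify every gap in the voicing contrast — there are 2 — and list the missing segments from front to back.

place of articulation  voiceless  voiced  
dental            t̪        —       
retroflex         —         ɖ       
palatal           c         ɟ       
velar             k         ɡ       
Gaps, from front to back: dental lacks voiced (/d̪/); retroflex lacks voiceless (/ʈ/).

/d̪/, /ʈ/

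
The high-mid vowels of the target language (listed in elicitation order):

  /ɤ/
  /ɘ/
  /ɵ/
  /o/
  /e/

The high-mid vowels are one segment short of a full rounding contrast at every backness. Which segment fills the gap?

/ø/

front: unrounded /e/, rounded —.
central: unrounded /ɘ/, rounded /ɵ/.
back: unrounded /ɤ/, rounded /o/.
The front row has no rounded member, so the gap is the front rounded vowel /ø/.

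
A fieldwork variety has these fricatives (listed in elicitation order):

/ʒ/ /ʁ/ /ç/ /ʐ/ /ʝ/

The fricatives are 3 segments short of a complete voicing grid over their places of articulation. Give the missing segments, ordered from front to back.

Voiceless: /ç/ (palatal).
Voiced: /ʒ/ (postalveolar), /ʐ/ (retroflex), /ʝ/ (palatal), /ʁ/ (uvular).
Gaps, from front to back: postalveolar lacks voiceless (/ʃ/); retroflex lacks voiceless (/ʂ/); uvular lacks voiceless (/χ/).

/ʃ/, /ʂ/, /χ/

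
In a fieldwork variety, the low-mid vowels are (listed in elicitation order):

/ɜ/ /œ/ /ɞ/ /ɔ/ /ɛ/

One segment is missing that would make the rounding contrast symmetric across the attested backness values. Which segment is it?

/ʌ/

Unrounded: /ɛ/ (front), /ɜ/ (central).
Rounded: /œ/ (front), /ɞ/ (central), /ɔ/ (back).
The back row has no unrounded member, so the gap is the back unrounded vowel /ʌ/.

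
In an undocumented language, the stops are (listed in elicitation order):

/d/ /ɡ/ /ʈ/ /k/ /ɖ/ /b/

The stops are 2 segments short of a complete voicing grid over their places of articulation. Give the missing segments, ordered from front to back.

bilabial: voiceless —, voiced /b/.
alveolar: voiceless —, voiced /d/.
retroflex: voiceless /ʈ/, voiced /ɖ/.
velar: voiceless /k/, voiced /ɡ/.
Gaps, from front to back: bilabial lacks voiceless (/p/); alveolar lacks voiceless (/t/).

/p/, /t/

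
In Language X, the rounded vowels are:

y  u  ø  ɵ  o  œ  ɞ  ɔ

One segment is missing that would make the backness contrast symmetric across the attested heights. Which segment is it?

Front: /y/ (high), /ø/ (high-mid), /œ/ (low-mid).
Central: /ɵ/ (high-mid), /ɞ/ (low-mid).
Back: /u/ (high), /o/ (high-mid), /ɔ/ (low-mid).
The high row has no central member, so the gap is the high central rounded vowel /ʉ/.

/ʉ/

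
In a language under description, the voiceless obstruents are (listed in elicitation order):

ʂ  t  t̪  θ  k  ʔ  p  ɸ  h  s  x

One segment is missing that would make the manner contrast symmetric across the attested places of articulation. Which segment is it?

/ʈ/

Stop: /p/ (bilabial), /t̪/ (dental), /t/ (alveolar), /k/ (velar), /ʔ/ (glottal).
Fricative: /ɸ/ (bilabial), /θ/ (dental), /s/ (alveolar), /ʂ/ (retroflex), /x/ (velar), /h/ (glottal).
The retroflex row has no stop member, so the gap is the retroflex stop /ʈ/.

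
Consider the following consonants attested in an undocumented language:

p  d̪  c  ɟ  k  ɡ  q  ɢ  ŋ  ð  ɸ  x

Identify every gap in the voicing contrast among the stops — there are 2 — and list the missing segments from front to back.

place of articulation  voiceless  voiced  
bilabial          p         —       
dental            —         d̪      
palatal           c         ɟ       
velar             k         ɡ       
uvular            q         ɢ       
Gaps, from front to back: bilabial lacks voiced (/b/); dental lacks voiceless (/t̪/).

/b/, /t̪/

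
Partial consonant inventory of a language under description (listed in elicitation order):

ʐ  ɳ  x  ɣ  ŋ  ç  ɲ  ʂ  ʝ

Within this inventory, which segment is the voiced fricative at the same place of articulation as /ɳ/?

/ʐ/

/ɳ/ is a retroflex nasal.
The voiced fricative at the same place is a voiced retroflex fricative — in this inventory, /ʐ/.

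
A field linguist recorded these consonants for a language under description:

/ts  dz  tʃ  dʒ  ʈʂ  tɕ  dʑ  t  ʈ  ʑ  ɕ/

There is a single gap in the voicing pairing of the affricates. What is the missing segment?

/ɖʐ/

place of articulation  voiceless  voiced  
alveolar          ts        dz      
postalveolar      tʃ        dʒ      
retroflex         ʈʂ        —       
alveolo-palatal   tɕ        dʑ      
The retroflex row has no voiced member, so the gap is the voiced retroflex affricate /ɖʐ/.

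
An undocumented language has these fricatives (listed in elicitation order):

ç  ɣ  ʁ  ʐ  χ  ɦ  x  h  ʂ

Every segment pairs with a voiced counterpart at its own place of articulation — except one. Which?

/ç/

Retroflex: /ʂ/ ~ /ʐ/
Velar: /x/ ~ /ɣ/
Uvular: /χ/ ~ /ʁ/
Glottal: /h/ ~ /ɦ/
Palatal: only /ç/ (voiceless); no voiced partner.
So /ç/ is the unpaired segment.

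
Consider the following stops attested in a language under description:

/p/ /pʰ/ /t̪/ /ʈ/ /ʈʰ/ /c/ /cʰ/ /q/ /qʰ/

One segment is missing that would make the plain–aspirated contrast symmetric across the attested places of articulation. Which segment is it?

bilabial: plain /p/, aspirated /pʰ/.
dental: plain /t̪/, aspirated —.
retroflex: plain /ʈ/, aspirated /ʈʰ/.
palatal: plain /c/, aspirated /cʰ/.
uvular: plain /q/, aspirated /qʰ/.
The dental row has no aspirated member, so the gap is the aspirated dental stop /t̪ʰ/.

/t̪ʰ/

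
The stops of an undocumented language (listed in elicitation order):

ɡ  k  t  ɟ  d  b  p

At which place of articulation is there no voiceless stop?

bilabial: voiceless /p/, voiced /b/.
alveolar: voiceless /t/, voiced /d/.
palatal: voiceless —, voiced /ɟ/.
velar: voiceless /k/, voiced /ɡ/.
Every place of articulation has a voiceless member except palatal, where /c/ would be expected.

palatal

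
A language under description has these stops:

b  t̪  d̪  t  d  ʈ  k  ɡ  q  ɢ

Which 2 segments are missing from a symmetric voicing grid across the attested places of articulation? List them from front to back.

bilabial: voiceless —, voiced /b/.
dental: voiceless /t̪/, voiced /d̪/.
alveolar: voiceless /t/, voiced /d/.
retroflex: voiceless /ʈ/, voiced —.
velar: voiceless /k/, voiced /ɡ/.
uvular: voiceless /q/, voiced /ɢ/.
Gaps, from front to back: bilabial lacks voiceless (/p/); retroflex lacks voiced (/ɖ/).

/p/, /ɖ/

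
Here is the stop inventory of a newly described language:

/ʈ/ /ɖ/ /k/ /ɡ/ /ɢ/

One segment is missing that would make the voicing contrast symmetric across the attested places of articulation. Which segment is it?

/q/

place of articulation  voiceless  voiced  
retroflex         ʈ         ɖ       
velar             k         ɡ       
uvular            —         ɢ       
The uvular row has no voiceless member, so the gap is the voiceless uvular stop /q/.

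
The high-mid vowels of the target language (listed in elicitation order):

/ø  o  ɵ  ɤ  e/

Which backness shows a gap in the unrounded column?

Unrounded: /e/ (front), /ɤ/ (back).
Rounded: /ø/ (front), /ɵ/ (central), /o/ (back).
Every backness has an unrounded member except central, where /ɘ/ would be expected.

central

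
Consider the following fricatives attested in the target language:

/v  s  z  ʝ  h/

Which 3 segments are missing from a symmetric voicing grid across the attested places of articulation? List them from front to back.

Voiceless: /s/ (alveolar), /h/ (glottal).
Voiced: /v/ (labiodental), /z/ (alveolar), /ʝ/ (palatal).
Gaps, from front to back: labiodental lacks voiceless (/f/); palatal lacks voiceless (/ç/); glottal lacks voiced (/ɦ/).

/f/, /ç/, /ɦ/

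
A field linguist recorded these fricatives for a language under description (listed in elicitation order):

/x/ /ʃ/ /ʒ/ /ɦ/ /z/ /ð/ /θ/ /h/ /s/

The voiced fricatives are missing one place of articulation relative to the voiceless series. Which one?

velar

Voiceless: /θ/ (dental), /s/ (alveolar), /ʃ/ (postalveolar), /x/ (velar), /h/ (glottal).
Voiced: /ð/ (dental), /z/ (alveolar), /ʒ/ (postalveolar), /ɦ/ (glottal).
Every place of articulation has a voiced member except velar, where /ɣ/ would be expected.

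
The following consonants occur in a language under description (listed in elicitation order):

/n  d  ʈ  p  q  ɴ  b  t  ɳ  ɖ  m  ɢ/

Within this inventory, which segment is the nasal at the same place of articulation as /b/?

/m/

/b/ is a voiced bilabial stop.
The nasal at the same place is a bilabial nasal — in this inventory, /m/.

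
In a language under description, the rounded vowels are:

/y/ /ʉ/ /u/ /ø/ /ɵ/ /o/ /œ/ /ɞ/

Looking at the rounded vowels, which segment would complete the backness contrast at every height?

/ɔ/

Front: /y/ (high), /ø/ (high-mid), /œ/ (low-mid).
Central: /ʉ/ (high), /ɵ/ (high-mid), /ɞ/ (low-mid).
Back: /u/ (high), /o/ (high-mid).
The low-mid row has no back member, so the gap is the low-mid back rounded vowel /ɔ/.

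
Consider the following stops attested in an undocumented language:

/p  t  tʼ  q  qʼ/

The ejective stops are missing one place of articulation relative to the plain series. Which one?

bilabial: plain /p/, ejective —.
alveolar: plain /t/, ejective /tʼ/.
uvular: plain /q/, ejective /qʼ/.
Every place of articulation has an ejective member except bilabial, where /pʼ/ would be expected.

bilabial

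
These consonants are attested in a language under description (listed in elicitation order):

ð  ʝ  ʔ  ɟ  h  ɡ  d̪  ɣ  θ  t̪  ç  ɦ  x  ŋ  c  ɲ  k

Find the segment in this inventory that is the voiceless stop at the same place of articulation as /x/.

/k/

/x/ is a voiceless velar fricative.
The voiceless stop at the same place is a voiceless velar stop — in this inventory, /k/.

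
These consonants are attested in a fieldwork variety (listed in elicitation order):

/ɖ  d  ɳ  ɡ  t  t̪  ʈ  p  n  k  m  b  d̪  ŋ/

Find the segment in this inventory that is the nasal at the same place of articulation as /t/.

/n/

/t/ is a voiceless alveolar stop.
The nasal at the same place is an alveolar nasal — in this inventory, /n/.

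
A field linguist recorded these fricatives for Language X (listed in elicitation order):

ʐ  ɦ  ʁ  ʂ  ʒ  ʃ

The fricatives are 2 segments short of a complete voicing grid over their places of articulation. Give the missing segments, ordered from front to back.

/χ/, /h/

Voiceless: /ʃ/ (postalveolar), /ʂ/ (retroflex).
Voiced: /ʒ/ (postalveolar), /ʐ/ (retroflex), /ʁ/ (uvular), /ɦ/ (glottal).
Gaps, from front to back: uvular lacks voiceless (/χ/); glottal lacks voiceless (/h/).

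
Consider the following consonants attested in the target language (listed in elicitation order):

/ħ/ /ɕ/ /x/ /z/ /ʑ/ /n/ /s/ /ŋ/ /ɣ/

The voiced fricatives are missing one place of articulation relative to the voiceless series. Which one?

pharyngeal

Voiceless: /s/ (alveolar), /ɕ/ (alveolo-palatal), /x/ (velar), /ħ/ (pharyngeal).
Voiced: /z/ (alveolar), /ʑ/ (alveolo-palatal), /ɣ/ (velar).
Every place of articulation has a voiced member except pharyngeal, where /ʕ/ would be expected.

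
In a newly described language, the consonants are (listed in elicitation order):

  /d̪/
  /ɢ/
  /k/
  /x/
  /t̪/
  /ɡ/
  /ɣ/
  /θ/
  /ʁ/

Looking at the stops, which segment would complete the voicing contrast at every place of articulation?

place of articulation  voiceless  voiced  
dental            t̪        d̪      
velar             k         ɡ       
uvular            —         ɢ       
The uvular row has no voiceless member, so the gap is the voiceless uvular stop /q/.

/q/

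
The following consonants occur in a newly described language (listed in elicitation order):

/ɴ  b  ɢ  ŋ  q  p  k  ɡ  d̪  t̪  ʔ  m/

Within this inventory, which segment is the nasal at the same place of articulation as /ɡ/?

/ɡ/ is a voiced velar stop.
The nasal at the same place is a velar nasal — in this inventory, /ŋ/.

/ŋ/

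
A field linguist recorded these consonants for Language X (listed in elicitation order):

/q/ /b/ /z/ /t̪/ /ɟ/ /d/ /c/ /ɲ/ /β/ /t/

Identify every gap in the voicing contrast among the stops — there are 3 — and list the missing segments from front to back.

Voiceless: /t̪/ (dental), /t/ (alveolar), /c/ (palatal), /q/ (uvular).
Voiced: /b/ (bilabial), /d/ (alveolar), /ɟ/ (palatal).
Gaps, from front to back: bilabial lacks voiceless (/p/); dental lacks voiced (/d̪/); uvular lacks voiced (/ɢ/).

/p/, /d̪/, /ɢ/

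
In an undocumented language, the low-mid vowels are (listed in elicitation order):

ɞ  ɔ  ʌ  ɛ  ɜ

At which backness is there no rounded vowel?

front

front: unrounded /ɛ/, rounded —.
central: unrounded /ɜ/, rounded /ɞ/.
back: unrounded /ʌ/, rounded /ɔ/.
Every backness has a rounded member except front, where /œ/ would be expected.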